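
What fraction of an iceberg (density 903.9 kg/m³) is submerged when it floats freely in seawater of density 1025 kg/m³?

88.2%

Submerged fraction = ρ_obj/ρ_fluid = 903.9/1025 = 88.2%.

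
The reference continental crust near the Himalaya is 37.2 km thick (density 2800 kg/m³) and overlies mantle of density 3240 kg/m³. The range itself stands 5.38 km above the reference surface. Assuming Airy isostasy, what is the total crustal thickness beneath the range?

Root depth r = h ρ_c / (ρ_m − ρ_c) = 5.38 km × 2800 / 440 = 34.24 km.
Total thickness = T + h + r = 37.2 km + 5.38 km + 34.24 km = 76.8 km.

76.8 km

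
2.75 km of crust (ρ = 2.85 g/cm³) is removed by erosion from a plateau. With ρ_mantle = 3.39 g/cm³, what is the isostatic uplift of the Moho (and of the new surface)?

Unloading: uplift u = e ρ_c/ρ_m = 2.75 km × 2.85/3.39 = 2.31 km.

2.31 km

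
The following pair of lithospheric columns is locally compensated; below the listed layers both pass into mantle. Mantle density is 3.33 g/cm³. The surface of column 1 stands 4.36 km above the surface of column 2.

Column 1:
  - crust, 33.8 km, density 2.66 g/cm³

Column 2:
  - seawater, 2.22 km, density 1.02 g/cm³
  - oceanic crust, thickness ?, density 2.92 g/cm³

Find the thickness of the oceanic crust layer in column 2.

7.31 km

Take the compensation level at the base of the deeper column (depth z_c below the surface of column 1) and equate Σ ρ_i t_i down to z_c; mantle fills any gap and the z_c terms cancel.
Column 1: 33.8×2.66 + (z_c − 33.8)×3.33
Column 2: 4.36×0 + 2.22×1.02 + x×2.92 + (z_c − 4.36 − 2.22 − x)×3.33
The z_c×3.33 term appears on both sides and cancels. Collect the known terms of each column as K = Σ(ρt)_known − 3.33 × (depth of known layers): K_1 = 89.908 − 3.33×33.8 = −22.646; K_2 = 2.2644 − 3.33×(4.36 + 2.22) = −19.647.
Balance: K_1 = K_2 − x×(3.33 − 2.92), so x = (K_2 − K_1)/(3.33 − 2.92) = 2.999/0.41 = 7.31 km.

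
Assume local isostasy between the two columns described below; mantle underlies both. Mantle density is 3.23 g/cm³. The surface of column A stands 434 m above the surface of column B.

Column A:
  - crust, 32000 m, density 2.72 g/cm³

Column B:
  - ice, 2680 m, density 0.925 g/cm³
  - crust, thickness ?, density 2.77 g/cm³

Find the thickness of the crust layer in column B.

Take the compensation level at the base of the deeper column (depth z_c below the surface of column A) and equate Σ ρ_i t_i down to z_c; mantle fills any gap and the z_c terms cancel.
Column A: 32000×2.72 + (z_c − 32000)×3.23
Column B: 434×0 + 2680×0.925 + x×2.77 + (z_c − 434 − 2680 − x)×3.23
The z_c×3.23 term appears on both sides and cancels. Collect the known terms of each column as K = Σ(ρt)_known − 3.23 × (depth of known layers): K_A = 87040 − 3.23×32000 = −16320; K_B = 2479 − 3.23×(434 + 2680) = −7579.22.
Balance: K_A = K_B − x×(3.23 − 2.77), so x = (K_B − K_A)/(3.23 − 2.77) = 8740.78/0.46 = 19000 m.

19000 m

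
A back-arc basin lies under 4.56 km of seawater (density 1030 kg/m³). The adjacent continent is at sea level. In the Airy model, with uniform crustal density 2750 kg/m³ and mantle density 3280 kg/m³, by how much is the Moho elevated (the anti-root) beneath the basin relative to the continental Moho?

For local isostatic compensation: replacing crust with seawater at the top is compensated by replacing crust with mantle at the base: d (ρ_c − ρ_w) = a (ρ_m − ρ_c).
a = d (ρ_c − ρ_w)/(ρ_m − ρ_c) = 4.56 km × 1720/530 = 14.8 km.

14.8 km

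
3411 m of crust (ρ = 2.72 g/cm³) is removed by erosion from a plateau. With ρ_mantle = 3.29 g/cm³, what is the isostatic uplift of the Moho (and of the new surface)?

Unloading: uplift u = e ρ_c/ρ_m = 3411 m × 2.72/3.29 = 2820 m.

2820 m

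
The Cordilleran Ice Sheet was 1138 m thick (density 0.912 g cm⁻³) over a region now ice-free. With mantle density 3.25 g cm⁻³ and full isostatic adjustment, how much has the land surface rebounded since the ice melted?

319 m

Removing the load lets mantle flow back in; uplift u satisfies ρ_ice t = ρ_m u.
u = t ρ_ice/ρ_m = 1138 m × 0.912/3.25 = 319 m.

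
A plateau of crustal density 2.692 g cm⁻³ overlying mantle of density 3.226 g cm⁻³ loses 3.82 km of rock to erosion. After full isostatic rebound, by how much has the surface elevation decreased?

0.632 km

Rebound u = e ρ_c/ρ_m = 3.82 km × 2.692/3.226 = 3.188 km.
Net surface drop = e − u = 3.82 km − 3.188 km = e (ρ_m − ρ_c)/ρ_m = 0.632 km.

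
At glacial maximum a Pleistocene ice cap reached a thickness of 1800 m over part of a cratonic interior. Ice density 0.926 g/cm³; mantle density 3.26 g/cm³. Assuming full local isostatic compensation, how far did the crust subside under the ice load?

In Airy isostatic equilibrium: the ice load ρ_ice t is balanced by mantle displaced below, ρ_m s.
s = t ρ_ice / ρ_m = 1800 m × 0.926/3.26 = 511 m.

511 m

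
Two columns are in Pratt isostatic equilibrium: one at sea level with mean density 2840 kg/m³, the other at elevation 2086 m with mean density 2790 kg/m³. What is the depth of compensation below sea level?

116000 m

ρ_ref D = ρ (D + h) → D (ρ_ref − ρ) = ρ h.
D = ρ h/(ρ_ref − ρ) = 2790 × 2086 m/(2840 − 2790) = 116000 m.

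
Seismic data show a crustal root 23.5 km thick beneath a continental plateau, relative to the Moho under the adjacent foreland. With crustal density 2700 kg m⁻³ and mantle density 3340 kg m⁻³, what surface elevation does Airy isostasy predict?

5.57 km

By Archimedes' principle applied to the lithosphere: ρ_c h = (ρ_m − ρ_c) r.
h = r (ρ_m − ρ_c) / ρ_c = 23.5 km × (3340 − 2700) / 2700 = 5.57 km.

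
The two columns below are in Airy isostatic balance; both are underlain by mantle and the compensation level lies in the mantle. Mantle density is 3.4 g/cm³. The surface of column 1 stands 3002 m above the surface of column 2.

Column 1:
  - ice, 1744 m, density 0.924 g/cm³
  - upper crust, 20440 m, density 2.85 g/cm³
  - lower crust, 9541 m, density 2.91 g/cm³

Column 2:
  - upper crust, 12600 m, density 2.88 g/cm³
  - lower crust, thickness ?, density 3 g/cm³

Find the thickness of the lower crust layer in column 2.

Take the compensation level at the base of the deeper column (depth z_c below the surface of column 1) and equate Σ ρ_i t_i down to z_c; mantle fills any gap and the z_c terms cancel.
Column 1: 1744×0.924 + 20440×2.85 + 9541×2.91 + (z_c − 31725)×3.4
Column 2: 3002×0 + 12600×2.88 + x×3 + (z_c − 3002 − 12600 − x)×3.4
The z_c×3.4 term appears on both sides and cancels. Collect the known terms of each column as K = Σ(ρt)_known − 3.4 × (depth of known layers): K_1 = 87629.766 − 3.4×31725 = −20235.234; K_2 = 36288 − 3.4×(3002 + 12600) = −16758.8.
Balance: K_1 = K_2 − x×(3.4 − 3), so x = (K_2 − K_1)/(3.4 − 3) = 3476.43/0.4 = 8690 m.

8690 m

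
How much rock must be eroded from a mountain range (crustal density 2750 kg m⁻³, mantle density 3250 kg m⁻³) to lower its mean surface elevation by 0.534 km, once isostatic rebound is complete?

3.47 km

Net drop Δ = e − u = e − e ρ_c/ρ_m = e (ρ_m − ρ_c)/ρ_m.
e = Δ ρ_m/(ρ_m − ρ_c) = 0.534 km × 3250/500 = 3.47 km.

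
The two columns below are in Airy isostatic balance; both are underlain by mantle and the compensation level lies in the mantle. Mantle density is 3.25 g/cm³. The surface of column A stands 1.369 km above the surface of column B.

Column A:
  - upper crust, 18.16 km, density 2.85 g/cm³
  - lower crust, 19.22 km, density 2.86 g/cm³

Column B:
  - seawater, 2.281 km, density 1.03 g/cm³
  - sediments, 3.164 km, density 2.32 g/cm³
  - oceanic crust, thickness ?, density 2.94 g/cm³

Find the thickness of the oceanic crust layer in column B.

Take the compensation level at the base of the deeper column (depth z_c below the surface of column A) and equate Σ ρ_i t_i down to z_c; mantle fills any gap and the z_c terms cancel.
Column A: 18.16×2.85 + 19.22×2.86 + (z_c − 37.38)×3.25
Column B: 1.369×0 + 2.281×1.03 + 3.164×2.32 + x×2.94 + (z_c − 1.369 − 5.445 − x)×3.25
The z_c×3.25 term appears on both sides and cancels. Collect the known terms of each column as K = Σ(ρt)_known − 3.25 × (depth of known layers): K_A = 106.7252 − 3.25×37.38 = −14.7598; K_B = 9.68991 − 3.25×(1.369 + 5.445) = −12.45559.
Balance: K_A = K_B − x×(3.25 − 2.94), so x = (K_B − K_A)/(3.25 − 2.94) = 2.30421/0.31 = 7.43 km.

7.43 km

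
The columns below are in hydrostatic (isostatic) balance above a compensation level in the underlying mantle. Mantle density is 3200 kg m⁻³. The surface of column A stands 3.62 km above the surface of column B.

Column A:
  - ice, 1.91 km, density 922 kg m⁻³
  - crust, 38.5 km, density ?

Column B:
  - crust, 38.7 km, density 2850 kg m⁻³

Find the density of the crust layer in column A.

2660 kg m⁻³

Take the compensation level at the base of the deeper column (depth z_c below the surface of column A) and equate Σ ρ_i t_i down to z_c; mantle fills any gap and the z_c terms cancel.
Column A: 1.91×922 + 38.5×ρ + (z_c − 40.41)×3200
Column B: 3.62×0 + 38.7×2850 + (z_c − 3.62 − 38.7)×3200
The z_c×3200 term appears on both sides and cancels. Collect the known terms of each column as K = Σ(ρt)_known − 3200 × (depth of known layers): K_A = 1761.02 − 3200×40.41 = −127550.98; K_B = 110295 − 3200×(3.62 + 38.7) = −25129.
Balance: K_A + 38.5×ρ = K_B, so ρ = (K_B − K_A)/38.5 = 102422/38.5 = 2660 kg m⁻³.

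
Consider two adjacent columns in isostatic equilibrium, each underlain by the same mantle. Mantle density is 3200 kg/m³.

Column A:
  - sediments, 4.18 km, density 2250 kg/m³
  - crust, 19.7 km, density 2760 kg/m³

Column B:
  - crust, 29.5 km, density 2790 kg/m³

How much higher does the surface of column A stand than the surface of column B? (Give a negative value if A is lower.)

0.17 km

For any compensation level in the mantle, the mantle terms cancel and isostasy reduces to e = (Σt_A − Σt_B) − (Σ(ρt)_A − Σ(ρt)_B) / ρ_m.
Σt_A = 23.88 km; Σt_B = 29.5 km; Σ(ρt)_A = 63777; Σ(ρt)_B = 82305 (in km·kg/m³).
e = (23.88 − 29.5) − (63777 − 82305) / 3200 = 0.17 km.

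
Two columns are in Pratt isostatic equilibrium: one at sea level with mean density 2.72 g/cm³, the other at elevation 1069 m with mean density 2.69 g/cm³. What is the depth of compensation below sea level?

ρ_ref D = ρ (D + h) → D (ρ_ref − ρ) = ρ h.
D = ρ h/(ρ_ref − ρ) = 2.69 × 1069 m/(2.72 − 2.69) = 95900 m.

95900 m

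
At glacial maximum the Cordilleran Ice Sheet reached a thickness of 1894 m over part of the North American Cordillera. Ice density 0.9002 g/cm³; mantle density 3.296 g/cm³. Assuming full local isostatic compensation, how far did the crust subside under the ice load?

517 m

Isostatic balance requires: the ice load ρ_ice t is balanced by mantle displaced below, ρ_m s.
s = t ρ_ice / ρ_m = 1894 m × 0.9002/3.296 = 517 m.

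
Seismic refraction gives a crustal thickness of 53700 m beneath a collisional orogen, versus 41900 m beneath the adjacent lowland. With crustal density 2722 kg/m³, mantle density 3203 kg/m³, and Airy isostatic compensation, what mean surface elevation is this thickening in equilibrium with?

1770 m

Excess crust Δ = 53700 m − 41900 m = 11800 m, split between elevation h and root r with h + r = Δ.
Airy balance ρ_c h = (ρ_m − ρ_c) r gives r = h ρ_c/(ρ_m − ρ_c), so h (1 + ρ_c/(ρ_m − ρ_c)) = Δ, i.e. h = Δ (ρ_m − ρ_c)/ρ_m.
h = 11800 m × 481/3203 = 1770 m.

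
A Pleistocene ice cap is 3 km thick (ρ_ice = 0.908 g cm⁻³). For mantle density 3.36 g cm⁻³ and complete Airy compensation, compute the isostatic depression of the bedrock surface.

In Airy isostatic equilibrium: the ice load ρ_ice t is balanced by mantle displaced below, ρ_m s.
s = t ρ_ice / ρ_m = 3 km × 0.908/3.36 = 0.811 km.

0.811 km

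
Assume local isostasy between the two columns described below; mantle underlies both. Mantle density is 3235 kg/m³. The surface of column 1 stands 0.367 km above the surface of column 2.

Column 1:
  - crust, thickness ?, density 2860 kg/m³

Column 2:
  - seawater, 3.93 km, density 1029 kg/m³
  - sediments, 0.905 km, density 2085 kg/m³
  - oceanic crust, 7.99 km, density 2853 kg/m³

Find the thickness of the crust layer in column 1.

37.2 km

Take the compensation level at the base of the deeper column (depth z_c below the surface of column 1) and equate Σ ρ_i t_i down to z_c; mantle fills any gap and the z_c terms cancel.
Column 1: x×2860 + (z_c − 0 − x)×3235
Column 2: 0.367×0 + 3.93×1029 + 0.905×2085 + 7.99×2853 + (z_c − 0.367 − 12.825)×3235
The z_c×3235 term appears on both sides and cancels. Collect the known terms of each column as K = Σ(ρt)_known − 3235 × (depth of known layers): K_1 = 0 − 3235×0 = 0; K_2 = 28726.365 − 3235×(0.367 + 12.825) = −13949.755.
Balance: K_1 − x×(3235 − 2860) = K_2, so x = (K_1 − K_2)/(3235 − 2860) = 13949.8/375 = 37.2 km.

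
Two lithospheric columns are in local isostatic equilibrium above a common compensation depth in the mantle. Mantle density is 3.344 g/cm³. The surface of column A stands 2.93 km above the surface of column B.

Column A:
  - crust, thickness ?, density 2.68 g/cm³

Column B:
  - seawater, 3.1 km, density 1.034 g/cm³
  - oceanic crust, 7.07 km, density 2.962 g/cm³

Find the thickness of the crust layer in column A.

29.6 km

Take the compensation level at the base of the deeper column (depth z_c below the surface of column A) and equate Σ ρ_i t_i down to z_c; mantle fills any gap and the z_c terms cancel.
Column A: x×2.68 + (z_c − 0 − x)×3.344
Column B: 2.93×0 + 3.1×1.034 + 7.07×2.962 + (z_c − 2.93 − 10.17)×3.344
The z_c×3.344 term appears on both sides and cancels. Collect the known terms of each column as K = Σ(ρt)_known − 3.344 × (depth of known layers): K_A = 0 − 3.344×0 = 0; K_B = 24.14674 − 3.344×(2.93 + 10.17) = −19.65966.
Balance: K_A − x×(3.344 − 2.68) = K_B, so x = (K_A − K_B)/(3.344 − 2.68) = 19.6597/0.664 = 29.6 km.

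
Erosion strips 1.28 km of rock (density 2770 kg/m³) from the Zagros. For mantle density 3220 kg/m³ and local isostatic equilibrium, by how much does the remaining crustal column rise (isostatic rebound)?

Unloading: uplift u = e ρ_c/ρ_m = 1.28 km × 2770/3220 = 1.1 km.

1.1 km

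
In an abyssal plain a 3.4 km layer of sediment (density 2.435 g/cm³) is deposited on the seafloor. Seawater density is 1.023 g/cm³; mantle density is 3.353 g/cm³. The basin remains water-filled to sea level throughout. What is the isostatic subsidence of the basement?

Submarine loading: the sediment displaces seawater, and the subsidence is in turn flooded, so s (ρ_m − ρ_w) = t (ρ_sed − ρ_w).
s = 3.4 km × (2.435 − 1.023) / (3.353 − 1.023) = 2.06 km.

2.06 km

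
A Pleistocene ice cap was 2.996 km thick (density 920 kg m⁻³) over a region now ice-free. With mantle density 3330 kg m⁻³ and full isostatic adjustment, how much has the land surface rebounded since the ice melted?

0.828 km

Removing the load lets mantle flow back in; uplift u satisfies ρ_ice t = ρ_m u.
u = t ρ_ice/ρ_m = 2.996 km × 920/3330 = 0.828 km.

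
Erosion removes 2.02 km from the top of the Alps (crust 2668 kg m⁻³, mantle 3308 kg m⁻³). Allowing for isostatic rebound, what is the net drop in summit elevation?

Rebound u = e ρ_c/ρ_m = 2.02 km × 2668/3308 = 1.629 km.
Net surface drop = e − u = 2.02 km − 1.629 km = e (ρ_m − ρ_c)/ρ_m = 0.391 km.

0.391 km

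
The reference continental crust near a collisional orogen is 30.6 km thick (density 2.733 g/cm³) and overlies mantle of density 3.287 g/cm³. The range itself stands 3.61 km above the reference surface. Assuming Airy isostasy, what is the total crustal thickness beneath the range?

Root depth r = h ρ_c / (ρ_m − ρ_c) = 3.61 km × 2.733 / 0.554 = 17.81 km.
Total thickness = T + h + r = 30.6 km + 3.61 km + 17.81 km = 52 km.

52 km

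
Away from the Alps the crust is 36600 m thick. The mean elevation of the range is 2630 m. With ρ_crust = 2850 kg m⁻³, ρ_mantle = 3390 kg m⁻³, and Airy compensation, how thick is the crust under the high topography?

53100 m

Root depth r = h ρ_c / (ρ_m − ρ_c) = 2630 m × 2850 / 540 = 13880 m.
Total thickness = T + h + r = 36600 m + 2630 m + 13880 m = 53100 m.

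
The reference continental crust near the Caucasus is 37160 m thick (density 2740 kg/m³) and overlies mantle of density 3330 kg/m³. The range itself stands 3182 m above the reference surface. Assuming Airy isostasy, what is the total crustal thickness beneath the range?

55100 m

Root depth r = h ρ_c / (ρ_m − ρ_c) = 3182 m × 2740 / 590 = 14780 m.
Total thickness = T + h + r = 37160 m + 3182 m + 14780 m = 55100 m.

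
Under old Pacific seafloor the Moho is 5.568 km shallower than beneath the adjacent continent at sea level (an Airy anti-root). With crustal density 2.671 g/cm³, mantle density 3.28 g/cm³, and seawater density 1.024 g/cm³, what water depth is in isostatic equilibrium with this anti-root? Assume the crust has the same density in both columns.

Replacing a thickness d of crust by seawater at the top must be balanced by replacing crust with mantle at the base: d (ρ_c − ρ_w) = a (ρ_m − ρ_c).
d = a (ρ_m − ρ_c)/(ρ_c − ρ_w) = 5.568 km × 0.609/1.647 = 2.06 km.

2.06 km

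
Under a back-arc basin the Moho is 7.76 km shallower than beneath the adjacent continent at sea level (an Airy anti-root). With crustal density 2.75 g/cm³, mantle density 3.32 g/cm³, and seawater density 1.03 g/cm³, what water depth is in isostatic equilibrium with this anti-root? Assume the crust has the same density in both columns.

2.57 km

Replacing a thickness d of crust by seawater at the top must be balanced by replacing crust with mantle at the base: d (ρ_c − ρ_w) = a (ρ_m − ρ_c).
d = a (ρ_m − ρ_c)/(ρ_c − ρ_w) = 7.76 km × 0.57/1.72 = 2.57 km.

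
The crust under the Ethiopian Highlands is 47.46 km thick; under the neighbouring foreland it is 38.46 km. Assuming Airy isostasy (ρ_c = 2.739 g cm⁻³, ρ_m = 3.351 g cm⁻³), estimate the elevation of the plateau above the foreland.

1.64 km

Excess crust Δ = 47.46 km − 38.46 km = 9 km, split between elevation h and root r with h + r = Δ.
Airy balance ρ_c h = (ρ_m − ρ_c) r gives r = h ρ_c/(ρ_m − ρ_c), so h (1 + ρ_c/(ρ_m − ρ_c)) = Δ, i.e. h = Δ (ρ_m − ρ_c)/ρ_m.
h = 9 km × 0.612/3.351 = 1.64 km.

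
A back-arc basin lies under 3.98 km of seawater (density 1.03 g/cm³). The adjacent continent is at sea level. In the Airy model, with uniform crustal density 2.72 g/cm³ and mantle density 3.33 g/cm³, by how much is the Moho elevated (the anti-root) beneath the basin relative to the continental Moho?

11 km

Isostatic balance requires: replacing crust with seawater at the top is compensated by replacing crust with mantle at the base: d (ρ_c − ρ_w) = a (ρ_m − ρ_c).
a = d (ρ_c − ρ_w)/(ρ_m − ρ_c) = 3.98 km × 1.69/0.61 = 11 km.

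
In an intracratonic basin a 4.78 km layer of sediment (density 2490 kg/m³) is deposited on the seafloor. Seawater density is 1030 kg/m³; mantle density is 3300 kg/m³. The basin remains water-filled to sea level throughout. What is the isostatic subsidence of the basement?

3.07 km

Submarine loading: the sediment displaces seawater, and the subsidence is in turn flooded, so s (ρ_m − ρ_w) = t (ρ_sed − ρ_w).
s = 4.78 km × (2490 − 1030) / (3300 − 1030) = 3.07 km.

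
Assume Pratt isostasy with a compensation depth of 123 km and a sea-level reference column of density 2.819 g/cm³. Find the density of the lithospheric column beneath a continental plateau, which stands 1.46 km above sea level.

Pratt balance: ρ_ref D = ρ (D + h).
ρ = ρ_ref D/(D + h) = 2.819 × 123 km/(123 km + 1.46 km) = 2.79 g/cm³.

2.79 g/cm³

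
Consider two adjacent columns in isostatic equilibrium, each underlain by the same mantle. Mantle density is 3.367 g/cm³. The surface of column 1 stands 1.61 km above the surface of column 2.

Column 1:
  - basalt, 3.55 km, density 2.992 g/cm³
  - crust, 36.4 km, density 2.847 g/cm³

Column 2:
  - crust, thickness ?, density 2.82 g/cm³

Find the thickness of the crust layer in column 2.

Take the compensation level at the base of the deeper column (depth z_c below the surface of column 1) and equate Σ ρ_i t_i down to z_c; mantle fills any gap and the z_c terms cancel.
Column 1: 3.55×2.992 + 36.4×2.847 + (z_c − 39.95)×3.367
Column 2: 1.61×0 + x×2.82 + (z_c − 1.61 − 0 − x)×3.367
The z_c×3.367 term appears on both sides and cancels. Collect the known terms of each column as K = Σ(ρt)_known − 3.367 × (depth of known layers): K_1 = 114.2524 − 3.367×39.95 = −20.25925; K_2 = 0 − 3.367×(1.61 + 0) = −5.42087.
Balance: K_1 = K_2 − x×(3.367 − 2.82), so x = (K_2 − K_1)/(3.367 − 2.82) = 14.8384/0.547 = 27.1 km.

27.1 km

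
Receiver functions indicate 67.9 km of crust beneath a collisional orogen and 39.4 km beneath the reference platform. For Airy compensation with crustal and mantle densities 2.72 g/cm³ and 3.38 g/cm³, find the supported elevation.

5.57 km

Excess crust Δ = 67.9 km − 39.4 km = 28.5 km, split between elevation h and root r with h + r = Δ.
Airy balance ρ_c h = (ρ_m − ρ_c) r gives r = h ρ_c/(ρ_m − ρ_c), so h (1 + ρ_c/(ρ_m − ρ_c)) = Δ, i.e. h = Δ (ρ_m − ρ_c)/ρ_m.
h = 28.5 km × 0.66/3.38 = 5.57 km.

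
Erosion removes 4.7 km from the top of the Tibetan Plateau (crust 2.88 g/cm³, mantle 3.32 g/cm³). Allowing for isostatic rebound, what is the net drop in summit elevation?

0.623 km

Rebound u = e ρ_c/ρ_m = 4.7 km × 2.88/3.32 = 4.077 km.
Net surface drop = e − u = 4.7 km − 4.077 km = e (ρ_m − ρ_c)/ρ_m = 0.623 km.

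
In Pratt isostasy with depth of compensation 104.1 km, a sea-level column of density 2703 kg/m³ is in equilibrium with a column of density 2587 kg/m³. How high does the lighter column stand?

ρ_ref D = ρ (D + h) → h = D (ρ_ref − ρ)/ρ.
h = 104.1 km × (2703 − 2587)/2587 = 4.67 km.

4.67 km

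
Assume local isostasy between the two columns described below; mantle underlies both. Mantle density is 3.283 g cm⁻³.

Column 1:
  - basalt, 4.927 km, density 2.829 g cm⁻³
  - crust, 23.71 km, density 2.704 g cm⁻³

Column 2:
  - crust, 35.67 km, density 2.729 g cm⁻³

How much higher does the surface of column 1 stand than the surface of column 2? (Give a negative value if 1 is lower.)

−1.16 km

For any compensation level in the mantle, the mantle terms cancel and isostasy reduces to e = (Σt_1 − Σt_2) − (Σ(ρt)_1 − Σ(ρt)_2) / ρ_m.
Σt_1 = 28.637 km; Σt_2 = 35.67 km; Σ(ρt)_1 = 78.050323; Σ(ρt)_2 = 97.34343 (in km·g cm⁻³).
e = (28.637 − 35.67) − (78.050323 − 97.34343) / 3.283 = −1.16 km.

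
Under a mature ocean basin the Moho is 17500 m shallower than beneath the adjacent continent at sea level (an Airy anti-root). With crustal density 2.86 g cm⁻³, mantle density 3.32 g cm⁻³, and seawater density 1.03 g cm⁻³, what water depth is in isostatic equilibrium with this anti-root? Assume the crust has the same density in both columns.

Replacing a thickness d of crust by seawater at the top must be balanced by replacing crust with mantle at the base: d (ρ_c − ρ_w) = a (ρ_m − ρ_c).
d = a (ρ_m − ρ_c)/(ρ_c − ρ_w) = 17500 m × 0.46/1.83 = 4400 m.

4400 m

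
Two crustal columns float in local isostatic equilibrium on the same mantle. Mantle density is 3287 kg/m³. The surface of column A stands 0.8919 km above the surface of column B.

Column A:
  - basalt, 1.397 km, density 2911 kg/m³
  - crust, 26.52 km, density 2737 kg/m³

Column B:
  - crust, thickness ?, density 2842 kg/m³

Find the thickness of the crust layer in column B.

27.4 km

Take the compensation level at the base of the deeper column (depth z_c below the surface of column A) and equate Σ ρ_i t_i down to z_c; mantle fills any gap and the z_c terms cancel.
Column A: 1.397×2911 + 26.52×2737 + (z_c − 27.917)×3287
Column B: 0.8919×0 + x×2842 + (z_c − 0.8919 − 0 − x)×3287
The z_c×3287 term appears on both sides and cancels. Collect the known terms of each column as K = Σ(ρt)_known − 3287 × (depth of known layers): K_A = 76651.907 − 3287×27.917 = −15111.272; K_B = 0 − 3287×(0.8919 + 0) = −2931.6753.
Balance: K_A = K_B − x×(3287 − 2842), so x = (K_B − K_A)/(3287 − 2842) = 12179.6/445 = 27.4 km.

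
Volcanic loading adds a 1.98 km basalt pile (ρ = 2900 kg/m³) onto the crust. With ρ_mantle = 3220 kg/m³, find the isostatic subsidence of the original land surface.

Subaerial loading: s = t ρ_load / ρ_m.
s = 1.98 km × 2900/3220 = 1.78 km.

1.78 km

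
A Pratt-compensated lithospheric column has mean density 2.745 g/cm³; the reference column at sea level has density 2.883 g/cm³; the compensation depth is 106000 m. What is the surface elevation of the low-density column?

ρ_ref D = ρ (D + h) → h = D (ρ_ref − ρ)/ρ.
h = 106000 m × (2.883 − 2.745)/2.745 = 5330 m.

5330 m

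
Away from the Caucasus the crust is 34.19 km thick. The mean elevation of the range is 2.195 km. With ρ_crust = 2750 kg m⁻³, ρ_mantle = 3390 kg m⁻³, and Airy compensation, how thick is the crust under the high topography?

Root depth r = h ρ_c / (ρ_m − ρ_c) = 2.195 km × 2750 / 640 = 9.432 km.
Total thickness = T + h + r = 34.19 km + 2.195 km + 9.432 km = 45.8 km.

45.8 km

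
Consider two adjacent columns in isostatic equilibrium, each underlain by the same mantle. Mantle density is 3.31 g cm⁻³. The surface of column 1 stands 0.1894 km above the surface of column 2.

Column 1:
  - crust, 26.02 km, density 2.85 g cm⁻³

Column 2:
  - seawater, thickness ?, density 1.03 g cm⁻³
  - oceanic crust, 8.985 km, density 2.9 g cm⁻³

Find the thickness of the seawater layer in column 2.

3.36 km

Take the compensation level at the base of the deeper column (depth z_c below the surface of column 1) and equate Σ ρ_i t_i down to z_c; mantle fills any gap and the z_c terms cancel.
Column 1: 26.02×2.85 + (z_c − 26.02)×3.31
Column 2: 0.1894×0 + x×1.03 + 8.985×2.9 + (z_c − 0.1894 − 8.985 − x)×3.31
The z_c×3.31 term appears on both sides and cancels. Collect the known terms of each column as K = Σ(ρt)_known − 3.31 × (depth of known layers): K_1 = 74.157 − 3.31×26.02 = −11.9692; K_2 = 26.0565 − 3.31×(0.1894 + 8.985) = −4.310764.
Balance: K_1 = K_2 − x×(3.31 − 1.03), so x = (K_2 − K_1)/(3.31 − 1.03) = 7.65844/2.28 = 3.36 km.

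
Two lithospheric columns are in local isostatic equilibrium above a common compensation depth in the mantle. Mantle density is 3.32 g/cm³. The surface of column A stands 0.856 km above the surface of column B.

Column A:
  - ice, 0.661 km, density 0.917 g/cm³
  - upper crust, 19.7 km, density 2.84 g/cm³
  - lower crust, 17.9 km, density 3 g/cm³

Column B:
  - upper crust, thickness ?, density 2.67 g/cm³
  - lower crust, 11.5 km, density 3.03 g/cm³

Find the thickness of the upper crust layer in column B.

16.3 km

Take the compensation level at the base of the deeper column (depth z_c below the surface of column A) and equate Σ ρ_i t_i down to z_c; mantle fills any gap and the z_c terms cancel.
Column A: 0.661×0.917 + 19.7×2.84 + 17.9×3 + (z_c − 38.261)×3.32
Column B: 0.856×0 + x×2.67 + 11.5×3.03 + (z_c − 0.856 − 11.5 − x)×3.32
The z_c×3.32 term appears on both sides and cancels. Collect the known terms of each column as K = Σ(ρt)_known − 3.32 × (depth of known layers): K_A = 110.254137 − 3.32×38.261 = −16.772383; K_B = 34.845 − 3.32×(0.856 + 11.5) = −6.17692.
Balance: K_A = K_B − x×(3.32 − 2.67), so x = (K_B − K_A)/(3.32 − 2.67) = 10.5955/0.65 = 16.3 km.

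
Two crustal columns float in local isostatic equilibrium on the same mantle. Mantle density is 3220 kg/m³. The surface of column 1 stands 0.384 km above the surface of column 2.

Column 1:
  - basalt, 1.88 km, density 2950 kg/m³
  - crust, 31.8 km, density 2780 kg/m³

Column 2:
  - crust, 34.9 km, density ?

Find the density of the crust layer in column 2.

Take the compensation level at the base of the deeper column (depth z_c below the surface of column 1) and equate Σ ρ_i t_i down to z_c; mantle fills any gap and the z_c terms cancel.
Column 1: 1.88×2950 + 31.8×2780 + (z_c − 33.68)×3220
Column 2: 0.384×0 + 34.9×ρ + (z_c − 0.384 − 34.9)×3220
The z_c×3220 term appears on both sides and cancels. Collect the known terms of each column as K = Σ(ρt)_known − 3220 × (depth of known layers): K_1 = 93950 − 3220×33.68 = −14499.6; K_2 = 0 − 3220×(0.384 + 34.9) = −113614.48.
Balance: K_1 = K_2 + 34.9×ρ, so ρ = (K_1 − K_2)/34.9 = 99114.9/34.9 = 2840 kg/m³.

2840 kg/m³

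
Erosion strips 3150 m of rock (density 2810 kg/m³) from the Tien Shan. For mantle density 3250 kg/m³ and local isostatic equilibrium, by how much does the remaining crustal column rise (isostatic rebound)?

Unloading: uplift u = e ρ_c/ρ_m = 3150 m × 2810/3250 = 2720 m.

2720 m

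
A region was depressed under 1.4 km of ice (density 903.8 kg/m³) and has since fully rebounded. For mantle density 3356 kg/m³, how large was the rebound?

Removing the load lets mantle flow back in; uplift u satisfies ρ_ice t = ρ_m u.
u = t ρ_ice/ρ_m = 1.4 km × 903.8/3356 = 0.377 km.

0.377 km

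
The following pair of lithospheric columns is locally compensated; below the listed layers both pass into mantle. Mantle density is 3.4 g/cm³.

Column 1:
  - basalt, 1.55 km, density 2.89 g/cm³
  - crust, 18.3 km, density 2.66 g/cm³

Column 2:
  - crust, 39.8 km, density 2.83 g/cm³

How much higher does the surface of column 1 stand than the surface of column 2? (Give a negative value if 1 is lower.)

−2.46 km

For any compensation level in the mantle, the mantle terms cancel and isostasy reduces to e = (Σt_1 − Σt_2) − (Σ(ρt)_1 − Σ(ρt)_2) / ρ_m.
Σt_1 = 19.85 km; Σt_2 = 39.8 km; Σ(ρt)_1 = 53.1575; Σ(ρt)_2 = 112.634 (in km·g/cm³).
e = (19.85 − 39.8) − (53.1575 − 112.634) / 3.4 = −2.46 km.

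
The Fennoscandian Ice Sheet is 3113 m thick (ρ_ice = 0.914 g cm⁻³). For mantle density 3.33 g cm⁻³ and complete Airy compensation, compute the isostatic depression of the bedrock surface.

For local isostatic compensation: the ice load ρ_ice t is balanced by mantle displaced below, ρ_m s.
s = t ρ_ice / ρ_m = 3113 m × 0.914/3.33 = 854 m.

854 m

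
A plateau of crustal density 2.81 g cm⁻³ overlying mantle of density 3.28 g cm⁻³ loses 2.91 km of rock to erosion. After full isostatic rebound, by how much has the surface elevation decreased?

Rebound u = e ρ_c/ρ_m = 2.91 km × 2.81/3.28 = 2.493 km.
Net surface drop = e − u = 2.91 km − 2.493 km = e (ρ_m − ρ_c)/ρ_m = 0.417 km.

0.417 km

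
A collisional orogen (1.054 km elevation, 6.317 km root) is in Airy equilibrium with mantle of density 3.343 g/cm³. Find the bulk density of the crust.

2.86 g/cm³

ρ_c h = (ρ_m − ρ_c) r → ρ_c (h + r) = ρ_m r → ρ_c = ρ_m r / (h + r).
ρ_c = 3.343 × 6.317 km / (1.054 km + 6.317 km) = 2.86 g/cm³.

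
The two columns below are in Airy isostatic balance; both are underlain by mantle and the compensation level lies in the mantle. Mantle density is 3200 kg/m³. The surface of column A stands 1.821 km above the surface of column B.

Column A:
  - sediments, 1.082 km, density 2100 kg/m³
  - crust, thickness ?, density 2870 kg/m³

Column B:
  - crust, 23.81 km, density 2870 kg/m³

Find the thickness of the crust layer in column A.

37.9 km

Take the compensation level at the base of the deeper column (depth z_c below the surface of column A) and equate Σ ρ_i t_i down to z_c; mantle fills any gap and the z_c terms cancel.
Column A: 1.082×2100 + x×2870 + (z_c − 1.082 − x)×3200
Column B: 1.821×0 + 23.81×2870 + (z_c − 1.821 − 23.81)×3200
The z_c×3200 term appears on both sides and cancels. Collect the known terms of each column as K = Σ(ρt)_known − 3200 × (depth of known layers): K_A = 2272.2 − 3200×1.082 = −1190.2; K_B = 68334.7 − 3200×(1.821 + 23.81) = −13684.5.
Balance: K_A − x×(3200 − 2870) = K_B, so x = (K_A − K_B)/(3200 − 2870) = 12494.3/330 = 37.9 km.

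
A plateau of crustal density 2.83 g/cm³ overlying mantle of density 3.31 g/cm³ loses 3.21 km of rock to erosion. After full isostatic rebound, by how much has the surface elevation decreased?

0.465 km

Rebound u = e ρ_c/ρ_m = 3.21 km × 2.83/3.31 = 2.745 km.
Net surface drop = e − u = 3.21 km − 2.745 km = e (ρ_m − ρ_c)/ρ_m = 0.465 km.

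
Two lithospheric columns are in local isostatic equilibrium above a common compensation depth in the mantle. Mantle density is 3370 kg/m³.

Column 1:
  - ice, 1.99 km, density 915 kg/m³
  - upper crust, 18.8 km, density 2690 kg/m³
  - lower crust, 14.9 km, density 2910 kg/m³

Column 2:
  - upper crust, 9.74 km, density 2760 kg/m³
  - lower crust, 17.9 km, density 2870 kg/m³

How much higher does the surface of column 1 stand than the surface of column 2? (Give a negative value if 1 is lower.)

For any compensation level in the mantle, the mantle terms cancel and isostasy reduces to e = (Σt_1 − Σt_2) − (Σ(ρt)_1 − Σ(ρt)_2) / ρ_m.
Σt_1 = 35.69 km; Σt_2 = 27.64 km; Σ(ρt)_1 = 95751.85; Σ(ρt)_2 = 78255.4 (in km·kg/m³).
e = (35.69 − 27.64) − (95751.85 − 78255.4) / 3370 = 2.86 km.

2.86 km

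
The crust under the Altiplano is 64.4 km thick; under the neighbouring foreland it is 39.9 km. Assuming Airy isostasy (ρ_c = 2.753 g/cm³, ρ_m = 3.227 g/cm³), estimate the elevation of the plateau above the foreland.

3.6 km

Excess crust Δ = 64.4 km − 39.9 km = 24.5 km, split between elevation h and root r with h + r = Δ.
Airy balance ρ_c h = (ρ_m − ρ_c) r gives r = h ρ_c/(ρ_m − ρ_c), so h (1 + ρ_c/(ρ_m − ρ_c)) = Δ, i.e. h = Δ (ρ_m − ρ_c)/ρ_m.
h = 24.5 km × 0.474/3.227 = 3.6 km.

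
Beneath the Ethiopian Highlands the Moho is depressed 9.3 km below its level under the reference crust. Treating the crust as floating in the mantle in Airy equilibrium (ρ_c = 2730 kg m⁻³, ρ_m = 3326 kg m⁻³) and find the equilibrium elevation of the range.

2.03 km

Isostatic balance requires: ρ_c h = (ρ_m − ρ_c) r.
h = r (ρ_m − ρ_c) / ρ_c = 9.3 km × (3326 − 2730) / 2730 = 2.03 km.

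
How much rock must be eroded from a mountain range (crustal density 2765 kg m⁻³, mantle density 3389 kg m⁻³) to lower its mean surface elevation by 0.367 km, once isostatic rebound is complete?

Net drop Δ = e − u = e − e ρ_c/ρ_m = e (ρ_m − ρ_c)/ρ_m.
e = Δ ρ_m/(ρ_m − ρ_c) = 0.367 km × 3389/624 = 1.99 km.

1.99 km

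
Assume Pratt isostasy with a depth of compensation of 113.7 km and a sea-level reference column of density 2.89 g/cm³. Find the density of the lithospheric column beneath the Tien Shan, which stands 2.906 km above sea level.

2.82 g/cm³

Pratt balance: ρ_ref D = ρ (D + h).
ρ = ρ_ref D/(D + h) = 2.89 × 113.7 km/(113.7 km + 2.906 km) = 2.82 g/cm³.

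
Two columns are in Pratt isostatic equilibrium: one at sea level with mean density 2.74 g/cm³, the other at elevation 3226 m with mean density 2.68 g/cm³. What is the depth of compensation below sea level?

144000 m

ρ_ref D = ρ (D + h) → D (ρ_ref − ρ) = ρ h.
D = ρ h/(ρ_ref − ρ) = 2.68 × 3226 m/(2.74 − 2.68) = 144000 m.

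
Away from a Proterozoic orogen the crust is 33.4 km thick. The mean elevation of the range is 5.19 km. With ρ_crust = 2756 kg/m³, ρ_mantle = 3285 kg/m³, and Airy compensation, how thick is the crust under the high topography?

Root depth r = h ρ_c / (ρ_m − ρ_c) = 5.19 km × 2756 / 529 = 27.04 km.
Total thickness = T + h + r = 33.4 km + 5.19 km + 27.04 km = 65.6 km.

65.6 km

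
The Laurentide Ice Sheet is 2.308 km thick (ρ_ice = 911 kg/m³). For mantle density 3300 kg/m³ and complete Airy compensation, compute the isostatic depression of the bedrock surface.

Balancing pressure at the compensation depth: the ice load ρ_ice t is balanced by mantle displaced below, ρ_m s.
s = t ρ_ice / ρ_m = 2.308 km × 911/3300 = 0.637 km.

0.637 km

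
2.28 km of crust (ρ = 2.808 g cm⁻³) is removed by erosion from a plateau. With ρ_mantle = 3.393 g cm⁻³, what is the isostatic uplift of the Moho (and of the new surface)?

1.89 km

Unloading: uplift u = e ρ_c/ρ_m = 2.28 km × 2.808/3.393 = 1.89 km.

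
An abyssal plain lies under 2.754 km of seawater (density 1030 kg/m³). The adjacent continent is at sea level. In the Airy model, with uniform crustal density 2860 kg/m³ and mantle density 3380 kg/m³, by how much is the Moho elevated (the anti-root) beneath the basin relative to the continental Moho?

9.69 km

For local isostatic compensation: replacing crust with seawater at the top is compensated by replacing crust with mantle at the base: d (ρ_c − ρ_w) = a (ρ_m − ρ_c).
a = d (ρ_c − ρ_w)/(ρ_m − ρ_c) = 2.754 km × 1830/520 = 9.69 km.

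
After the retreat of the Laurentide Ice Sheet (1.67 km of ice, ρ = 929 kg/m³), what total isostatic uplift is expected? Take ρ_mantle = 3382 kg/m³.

Removing the load lets mantle flow back in; uplift u satisfies ρ_ice t = ρ_m u.
u = t ρ_ice/ρ_m = 1.67 km × 929/3382 = 0.459 km.

0.459 km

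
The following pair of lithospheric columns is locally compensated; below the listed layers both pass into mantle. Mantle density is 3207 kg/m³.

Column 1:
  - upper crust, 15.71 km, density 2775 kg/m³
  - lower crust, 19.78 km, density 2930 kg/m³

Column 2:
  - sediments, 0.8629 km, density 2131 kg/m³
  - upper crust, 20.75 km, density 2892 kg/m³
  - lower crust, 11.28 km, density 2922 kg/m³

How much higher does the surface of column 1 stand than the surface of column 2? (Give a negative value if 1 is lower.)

0.495 km

For any compensation level in the mantle, the mantle terms cancel and isostasy reduces to e = (Σt_1 − Σt_2) − (Σ(ρt)_1 − Σ(ρt)_2) / ρ_m.
Σt_1 = 35.49 km; Σt_2 = 32.8929 km; Σ(ρt)_1 = 101550.65; Σ(ρt)_2 = 94807.9999 (in km·kg/m³).
e = (35.49 − 32.8929) − (101550.65 − 94807.9999) / 3207 = 0.495 km.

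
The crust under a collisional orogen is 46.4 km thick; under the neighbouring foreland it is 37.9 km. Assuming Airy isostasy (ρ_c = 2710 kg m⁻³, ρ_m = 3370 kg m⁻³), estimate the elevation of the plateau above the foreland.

1.66 km

Excess crust Δ = 46.4 km − 37.9 km = 8.5 km, split between elevation h and root r with h + r = Δ.
Airy balance ρ_c h = (ρ_m − ρ_c) r gives r = h ρ_c/(ρ_m − ρ_c), so h (1 + ρ_c/(ρ_m − ρ_c)) = Δ, i.e. h = Δ (ρ_m − ρ_c)/ρ_m.
h = 8.5 km × 660/3370 = 1.66 km.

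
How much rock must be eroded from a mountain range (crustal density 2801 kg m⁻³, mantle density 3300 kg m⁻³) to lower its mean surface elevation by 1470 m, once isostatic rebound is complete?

9720 m

Net drop Δ = e − u = e − e ρ_c/ρ_m = e (ρ_m − ρ_c)/ρ_m.
e = Δ ρ_m/(ρ_m − ρ_c) = 1470 m × 3300/499 = 9720 m.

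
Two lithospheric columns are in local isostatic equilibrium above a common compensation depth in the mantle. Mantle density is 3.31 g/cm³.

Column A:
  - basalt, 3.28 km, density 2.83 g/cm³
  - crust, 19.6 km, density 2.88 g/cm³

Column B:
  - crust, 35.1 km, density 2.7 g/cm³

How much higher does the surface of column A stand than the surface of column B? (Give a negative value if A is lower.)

−3.45 km

For any compensation level in the mantle, the mantle terms cancel and isostasy reduces to e = (Σt_A − Σt_B) − (Σ(ρt)_A − Σ(ρt)_B) / ρ_m.
Σt_A = 22.88 km; Σt_B = 35.1 km; Σ(ρt)_A = 65.7304; Σ(ρt)_B = 94.77 (in km·g/cm³).
e = (22.88 − 35.1) − (65.7304 − 94.77) / 3.31 = −3.45 km.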